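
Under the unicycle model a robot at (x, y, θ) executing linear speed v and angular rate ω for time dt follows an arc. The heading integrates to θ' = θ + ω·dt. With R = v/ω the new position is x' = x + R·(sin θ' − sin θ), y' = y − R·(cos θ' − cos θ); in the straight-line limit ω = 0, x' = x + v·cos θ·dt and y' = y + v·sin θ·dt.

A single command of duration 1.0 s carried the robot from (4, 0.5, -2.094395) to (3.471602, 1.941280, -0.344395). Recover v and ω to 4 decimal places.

v = -1.7500, ω = 1.7500

Δθ = -0.344395 − -2.094395 = 1.750000
ω = Δθ/dt = 1.750000/1.0 = 1.7500
R = −Δy/(cos θ' − cos θ) = -1.0000
v = R·ω = -1.0000·1.7500 = -1.7500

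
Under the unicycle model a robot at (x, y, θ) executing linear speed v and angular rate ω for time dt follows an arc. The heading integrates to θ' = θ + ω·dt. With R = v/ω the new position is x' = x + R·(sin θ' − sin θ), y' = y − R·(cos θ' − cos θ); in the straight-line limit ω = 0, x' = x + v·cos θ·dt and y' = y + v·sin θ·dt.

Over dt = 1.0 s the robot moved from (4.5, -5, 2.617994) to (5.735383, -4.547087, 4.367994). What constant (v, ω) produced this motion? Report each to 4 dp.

Δθ = 4.367994 − 2.617994 = 1.750000
ω = Δθ/dt = 1.750000/1.0 = 1.7500
R = Δx/(sin θ' − sin θ) = -0.8571
v = R·ω = -0.8571·1.7500 = -1.5000

v = -1.5000, ω = 1.7500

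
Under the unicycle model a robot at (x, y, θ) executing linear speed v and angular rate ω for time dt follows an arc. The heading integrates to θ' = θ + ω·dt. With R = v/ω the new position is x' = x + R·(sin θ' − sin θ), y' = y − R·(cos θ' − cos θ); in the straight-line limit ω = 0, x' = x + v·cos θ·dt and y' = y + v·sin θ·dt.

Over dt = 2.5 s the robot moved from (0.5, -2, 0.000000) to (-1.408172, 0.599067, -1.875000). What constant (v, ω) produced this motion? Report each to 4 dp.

Δθ = -1.875000 − 0.000000 = -1.875000
ω = Δθ/dt = -1.875000/2.5 = -0.7500
R = −Δy/(cos θ' − cos θ) = 2.0000
v = R·ω = 2.0000·-0.7500 = -1.5000

v = -1.5000, ω = -0.7500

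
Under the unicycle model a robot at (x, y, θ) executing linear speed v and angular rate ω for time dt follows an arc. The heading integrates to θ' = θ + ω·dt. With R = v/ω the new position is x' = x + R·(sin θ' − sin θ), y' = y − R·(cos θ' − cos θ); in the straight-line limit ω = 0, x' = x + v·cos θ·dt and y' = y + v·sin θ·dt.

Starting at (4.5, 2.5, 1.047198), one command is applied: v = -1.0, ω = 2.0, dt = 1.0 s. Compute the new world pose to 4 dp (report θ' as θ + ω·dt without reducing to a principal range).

θ' = 1.0472 + 2.0·1.0 = 3.0472
R = v/ω = -1.0/2.0 = -0.5000
x' = 4.5 + -0.5000·(sin 3.0472 − sin 1.0472) = 4.8859
y' = 2.5 − -0.5000·(cos 3.0472 − cos 1.0472) = 1.7522

(4.8859, 1.7522, 3.0472)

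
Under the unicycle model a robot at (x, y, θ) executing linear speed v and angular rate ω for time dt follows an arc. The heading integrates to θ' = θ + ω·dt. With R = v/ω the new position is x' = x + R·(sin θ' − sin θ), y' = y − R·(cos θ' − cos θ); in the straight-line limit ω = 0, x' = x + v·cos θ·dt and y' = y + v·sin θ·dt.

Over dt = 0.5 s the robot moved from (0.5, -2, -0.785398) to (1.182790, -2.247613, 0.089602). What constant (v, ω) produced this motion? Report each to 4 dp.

v = 1.5000, ω = 1.7500

Δθ = 0.089602 − -0.785398 = 0.875000
ω = Δθ/dt = 0.875000/0.5 = 1.7500
R = Δx/(sin θ' − sin θ) = 0.8571
v = R·ω = 0.8571·1.7500 = 1.5000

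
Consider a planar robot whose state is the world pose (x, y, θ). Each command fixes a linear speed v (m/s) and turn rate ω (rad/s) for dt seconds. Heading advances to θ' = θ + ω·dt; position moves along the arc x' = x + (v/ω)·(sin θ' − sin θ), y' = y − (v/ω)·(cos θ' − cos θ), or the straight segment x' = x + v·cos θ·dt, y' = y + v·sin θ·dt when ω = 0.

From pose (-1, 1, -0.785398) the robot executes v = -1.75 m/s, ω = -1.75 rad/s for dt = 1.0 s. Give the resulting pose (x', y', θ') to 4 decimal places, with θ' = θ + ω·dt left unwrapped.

θ' = -0.7854 + -1.75·1.0 = -2.5354
R = v/ω = -1.75/-1.75 = 1.0000
x' = -1 + 1.0000·(sin -2.5354 − sin -0.7854) = -0.8626
y' = 1 − 1.0000·(cos -2.5354 − cos -0.7854) = 2.5289

(-0.8626, 2.5289, -2.5354)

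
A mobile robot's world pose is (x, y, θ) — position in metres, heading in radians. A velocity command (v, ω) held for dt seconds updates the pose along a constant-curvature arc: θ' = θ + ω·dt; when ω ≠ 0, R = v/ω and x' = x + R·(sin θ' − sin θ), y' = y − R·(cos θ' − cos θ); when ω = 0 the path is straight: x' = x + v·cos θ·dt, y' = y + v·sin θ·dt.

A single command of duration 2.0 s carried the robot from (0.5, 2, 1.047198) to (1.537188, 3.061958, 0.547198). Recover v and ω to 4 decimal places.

Δθ = 0.547198 − 1.047198 = -0.500000
ω = Δθ/dt = -0.500000/2.0 = -0.2500
R = −Δy/(cos θ' − cos θ) = -3.0000
v = R·ω = -3.0000·-0.2500 = 0.7500

v = 0.7500, ω = -0.2500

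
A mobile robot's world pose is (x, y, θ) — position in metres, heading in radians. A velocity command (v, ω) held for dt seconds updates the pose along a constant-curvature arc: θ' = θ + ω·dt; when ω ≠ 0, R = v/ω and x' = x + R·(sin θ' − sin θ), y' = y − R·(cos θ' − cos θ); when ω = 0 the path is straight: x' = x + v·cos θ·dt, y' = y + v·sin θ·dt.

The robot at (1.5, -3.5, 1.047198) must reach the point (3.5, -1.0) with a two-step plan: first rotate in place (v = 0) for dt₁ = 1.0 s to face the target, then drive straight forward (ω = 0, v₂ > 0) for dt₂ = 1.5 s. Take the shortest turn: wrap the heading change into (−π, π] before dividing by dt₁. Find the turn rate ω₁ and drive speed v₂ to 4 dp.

ω₁ = -0.1511, v₂ = 2.1344

heading to target = atan2(-1−-3.5, 3.5−1.5) = 0.8961
Δθ = wrap(0.8961 − 1.0472) = -0.1511; ω₁ = Δθ/dt₁ = -0.1511
distance = √((3.5−1.5)² + (-1−-3.5)²) = 3.2016; v₂ = distance/dt₂ = 2.1344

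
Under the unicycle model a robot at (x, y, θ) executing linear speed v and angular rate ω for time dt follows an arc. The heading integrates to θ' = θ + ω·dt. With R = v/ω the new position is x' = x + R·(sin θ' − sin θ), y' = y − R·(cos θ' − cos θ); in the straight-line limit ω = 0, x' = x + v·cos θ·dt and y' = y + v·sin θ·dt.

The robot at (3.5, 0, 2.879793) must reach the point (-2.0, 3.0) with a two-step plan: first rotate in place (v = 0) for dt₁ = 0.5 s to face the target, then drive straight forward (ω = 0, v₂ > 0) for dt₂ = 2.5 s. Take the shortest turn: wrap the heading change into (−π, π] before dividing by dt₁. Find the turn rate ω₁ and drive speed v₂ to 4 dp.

heading to target = atan2(3−0, -2−3.5) = 2.6422
Δθ = wrap(2.6422 − 2.8798) = -0.2375; ω₁ = Δθ/dt₁ = -0.4751
distance = √((-2−3.5)² + (3−0)²) = 6.2650; v₂ = distance/dt₂ = 2.5060

ω₁ = -0.4751, v₂ = 2.5060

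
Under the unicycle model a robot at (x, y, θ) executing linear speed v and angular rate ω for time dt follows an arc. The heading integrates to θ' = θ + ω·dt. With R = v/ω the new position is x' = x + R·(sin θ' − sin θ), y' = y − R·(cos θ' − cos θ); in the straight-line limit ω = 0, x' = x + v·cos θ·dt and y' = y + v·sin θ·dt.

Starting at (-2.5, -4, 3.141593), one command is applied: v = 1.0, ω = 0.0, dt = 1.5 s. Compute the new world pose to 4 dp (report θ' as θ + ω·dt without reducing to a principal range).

(-4.0000, -4.0000, 3.1416)

θ' = 3.1416 + 0.0·1.5 = 3.1416
ω = 0 → straight: x' = -2.5 + 1.0·cos(3.1416)·1.5 = -4.0000
y' = -4 + 1.0·sin(3.1416)·1.5 = -4.0000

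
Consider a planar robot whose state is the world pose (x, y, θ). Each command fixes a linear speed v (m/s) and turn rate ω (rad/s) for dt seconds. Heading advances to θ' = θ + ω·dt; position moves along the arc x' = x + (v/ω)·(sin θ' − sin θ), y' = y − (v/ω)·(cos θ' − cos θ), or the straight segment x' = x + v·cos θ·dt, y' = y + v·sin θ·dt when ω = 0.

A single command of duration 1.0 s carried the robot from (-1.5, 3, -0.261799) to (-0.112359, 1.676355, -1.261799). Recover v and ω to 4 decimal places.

v = 2.0000, ω = -1.0000

Δθ = -1.261799 − -0.261799 = -1.000000
ω = Δθ/dt = -1.000000/1.0 = -1.0000
R = Δx/(sin θ' − sin θ) = -2.0000
v = R·ω = -2.0000·-1.0000 = 2.0000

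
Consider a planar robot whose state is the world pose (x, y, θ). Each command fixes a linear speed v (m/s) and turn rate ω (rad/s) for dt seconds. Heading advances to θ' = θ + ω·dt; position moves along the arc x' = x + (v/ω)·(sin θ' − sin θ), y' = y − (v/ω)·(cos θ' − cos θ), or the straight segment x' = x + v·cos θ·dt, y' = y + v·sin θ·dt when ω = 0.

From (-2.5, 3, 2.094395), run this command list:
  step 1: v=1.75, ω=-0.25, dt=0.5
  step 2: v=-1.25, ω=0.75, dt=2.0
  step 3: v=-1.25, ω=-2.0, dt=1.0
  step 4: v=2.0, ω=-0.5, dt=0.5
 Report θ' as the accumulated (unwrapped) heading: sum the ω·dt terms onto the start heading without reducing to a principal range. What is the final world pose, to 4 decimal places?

(0.2305, 3.1690, 1.2194)

step 1: θ'=1.9694 (R=-7.0000) → pose (-2.8891, 3.7831, 1.9694)
step 2: θ'=3.4694 (R=-1.6667) → pose (-0.8164, 2.8521, 3.4694)
step 3: θ'=1.4694 (R=0.6250) → pose (0.0066, 2.1971, 1.4694)
step 4: θ'=1.2194 (R=-4.0000) → pose (0.2305, 3.1690, 1.2194)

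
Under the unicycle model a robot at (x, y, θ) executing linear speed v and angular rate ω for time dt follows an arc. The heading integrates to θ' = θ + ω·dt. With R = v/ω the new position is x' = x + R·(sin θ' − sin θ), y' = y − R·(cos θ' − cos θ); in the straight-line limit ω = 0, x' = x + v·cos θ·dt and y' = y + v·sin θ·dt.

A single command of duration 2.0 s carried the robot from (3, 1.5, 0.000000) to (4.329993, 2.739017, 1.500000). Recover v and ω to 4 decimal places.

Δθ = 1.500000 − 0.000000 = 1.500000
ω = Δθ/dt = 1.500000/2.0 = 0.7500
R = Δx/(sin θ' − sin θ) = 1.3333
v = R·ω = 1.3333·0.7500 = 1.0000

v = 1.0000, ω = 0.7500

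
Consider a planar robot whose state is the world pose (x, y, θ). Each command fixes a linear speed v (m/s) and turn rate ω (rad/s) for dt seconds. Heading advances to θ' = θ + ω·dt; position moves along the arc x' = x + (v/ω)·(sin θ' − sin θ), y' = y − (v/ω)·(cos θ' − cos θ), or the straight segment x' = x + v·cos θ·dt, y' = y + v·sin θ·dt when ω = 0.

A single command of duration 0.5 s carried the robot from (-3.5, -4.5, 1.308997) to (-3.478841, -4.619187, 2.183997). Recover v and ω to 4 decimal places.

v = -0.2500, ω = 1.7500

Δθ = 2.183997 − 1.308997 = 0.875000
ω = Δθ/dt = 0.875000/0.5 = 1.7500
R = −Δy/(cos θ' − cos θ) = -0.1429
v = R·ω = -0.1429·1.7500 = -0.2500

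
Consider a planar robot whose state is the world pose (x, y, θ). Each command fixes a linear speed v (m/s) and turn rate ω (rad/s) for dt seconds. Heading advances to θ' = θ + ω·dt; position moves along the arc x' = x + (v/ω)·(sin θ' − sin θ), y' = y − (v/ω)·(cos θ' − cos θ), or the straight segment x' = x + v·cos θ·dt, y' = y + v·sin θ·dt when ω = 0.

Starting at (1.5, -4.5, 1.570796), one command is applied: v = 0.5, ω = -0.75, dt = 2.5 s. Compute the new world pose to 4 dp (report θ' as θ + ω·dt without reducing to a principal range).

(2.3664, -3.8639, -0.3042)

θ' = 1.5708 + -0.75·2.5 = -0.3042
R = v/ω = 0.5/-0.75 = -0.6667
x' = 1.5 + -0.6667·(sin -0.3042 − sin 1.5708) = 2.3664
y' = -4.5 − -0.6667·(cos -0.3042 − cos 1.5708) = -3.8639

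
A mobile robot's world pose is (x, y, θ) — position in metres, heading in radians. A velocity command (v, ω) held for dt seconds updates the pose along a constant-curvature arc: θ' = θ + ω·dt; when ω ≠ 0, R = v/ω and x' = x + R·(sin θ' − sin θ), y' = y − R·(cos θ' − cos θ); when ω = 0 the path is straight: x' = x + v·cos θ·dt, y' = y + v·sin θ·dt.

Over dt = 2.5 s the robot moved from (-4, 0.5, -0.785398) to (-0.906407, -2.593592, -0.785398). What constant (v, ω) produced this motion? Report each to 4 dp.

Δθ = -0.785398 − -0.785398 = 0.000000
ω = Δθ/dt = 0.000000/2.5 = 0.0000
ω = 0 → v = (Δx·cos θ + Δy·sin θ)/dt = 1.7500

v = 1.7500, ω = 0.0000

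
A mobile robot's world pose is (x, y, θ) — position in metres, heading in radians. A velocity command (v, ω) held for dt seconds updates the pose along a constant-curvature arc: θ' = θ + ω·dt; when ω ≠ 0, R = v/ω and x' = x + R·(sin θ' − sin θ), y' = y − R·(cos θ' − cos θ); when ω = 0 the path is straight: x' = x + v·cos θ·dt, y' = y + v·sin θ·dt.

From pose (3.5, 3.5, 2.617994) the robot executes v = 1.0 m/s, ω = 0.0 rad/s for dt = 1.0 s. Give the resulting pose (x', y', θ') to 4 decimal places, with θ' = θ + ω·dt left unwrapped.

(2.6340, 4.0000, 2.6180)

θ' = 2.6180 + 0.0·1.0 = 2.6180
ω = 0 → straight: x' = 3.5 + 1.0·cos(2.6180)·1.0 = 2.6340
y' = 3.5 + 1.0·sin(2.6180)·1.0 = 4.0000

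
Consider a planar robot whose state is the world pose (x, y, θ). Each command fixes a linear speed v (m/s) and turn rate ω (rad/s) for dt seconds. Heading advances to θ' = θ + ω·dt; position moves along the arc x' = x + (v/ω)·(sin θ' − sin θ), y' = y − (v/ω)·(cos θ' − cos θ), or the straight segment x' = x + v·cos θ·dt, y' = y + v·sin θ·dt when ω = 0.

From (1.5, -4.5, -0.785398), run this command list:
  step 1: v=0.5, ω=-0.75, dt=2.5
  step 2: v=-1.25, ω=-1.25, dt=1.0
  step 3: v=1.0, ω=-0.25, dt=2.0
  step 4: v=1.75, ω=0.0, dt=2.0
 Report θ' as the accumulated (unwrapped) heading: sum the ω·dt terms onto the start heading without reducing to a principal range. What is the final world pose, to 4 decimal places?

(0.4164, -0.7032, -4.4104)

step 1: θ'=-2.6604 (R=-0.6667) → pose (1.3372, -5.5624, -2.6604)
step 2: θ'=-3.9104 (R=1.0000) → pose (2.4953, -5.7301, -3.9104)
step 3: θ'=-4.4104 (R=-4.0000) → pose (1.4574, -4.0448, -4.4104)
step 4: θ'=-4.4104 (straight) → pose (0.4164, -0.7032, -4.4104)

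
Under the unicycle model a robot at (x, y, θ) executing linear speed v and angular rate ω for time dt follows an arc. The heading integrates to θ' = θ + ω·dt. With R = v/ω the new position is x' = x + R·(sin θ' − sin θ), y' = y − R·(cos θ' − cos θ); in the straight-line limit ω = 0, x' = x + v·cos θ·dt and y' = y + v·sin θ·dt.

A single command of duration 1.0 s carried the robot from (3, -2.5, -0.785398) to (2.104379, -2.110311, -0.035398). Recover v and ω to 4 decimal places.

v = -1.0000, ω = 0.7500

Δθ = -0.035398 − -0.785398 = 0.750000
ω = Δθ/dt = 0.750000/1.0 = 0.7500
R = Δx/(sin θ' − sin θ) = -1.3333
v = R·ω = -1.3333·0.7500 = -1.0000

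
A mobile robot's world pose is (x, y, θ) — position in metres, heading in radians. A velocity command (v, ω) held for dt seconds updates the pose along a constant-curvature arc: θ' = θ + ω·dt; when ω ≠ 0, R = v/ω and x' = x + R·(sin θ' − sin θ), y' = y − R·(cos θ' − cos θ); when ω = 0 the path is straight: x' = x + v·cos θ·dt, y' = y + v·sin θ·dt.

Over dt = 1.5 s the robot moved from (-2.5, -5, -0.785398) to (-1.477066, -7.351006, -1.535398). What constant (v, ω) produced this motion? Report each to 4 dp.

Δθ = -1.535398 − -0.785398 = -0.750000
ω = Δθ/dt = -0.750000/1.5 = -0.5000
R = −Δy/(cos θ' − cos θ) = -3.5000
v = R·ω = -3.5000·-0.5000 = 1.7500

v = 1.7500, ω = -0.5000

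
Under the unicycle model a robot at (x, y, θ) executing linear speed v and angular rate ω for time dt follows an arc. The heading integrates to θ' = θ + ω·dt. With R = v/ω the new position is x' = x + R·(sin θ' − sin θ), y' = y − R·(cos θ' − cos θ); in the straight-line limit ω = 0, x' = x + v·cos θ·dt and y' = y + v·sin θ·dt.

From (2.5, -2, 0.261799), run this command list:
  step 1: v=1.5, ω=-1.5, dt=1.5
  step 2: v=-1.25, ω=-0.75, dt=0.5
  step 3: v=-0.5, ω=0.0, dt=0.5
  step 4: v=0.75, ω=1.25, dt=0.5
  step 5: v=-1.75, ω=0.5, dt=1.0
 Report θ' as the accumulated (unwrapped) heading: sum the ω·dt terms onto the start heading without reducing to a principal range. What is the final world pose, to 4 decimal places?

step 1: θ'=-1.9882 (R=-1.0000) → pose (3.6730, -3.3713, -1.9882)
step 2: θ'=-2.3632 (R=1.6667) → pose (4.0263, -2.8602, -2.3632)
step 3: θ'=-2.3632 (straight) → pose (4.2043, -2.6847, -2.3632)
step 4: θ'=-1.7382 (R=0.6000) → pose (4.0340, -3.0119, -1.7382)
step 5: θ'=-1.2382 (R=-3.5000) → pose (3.8911, -1.2860, -1.2382)

(3.8911, -1.2860, -1.2382)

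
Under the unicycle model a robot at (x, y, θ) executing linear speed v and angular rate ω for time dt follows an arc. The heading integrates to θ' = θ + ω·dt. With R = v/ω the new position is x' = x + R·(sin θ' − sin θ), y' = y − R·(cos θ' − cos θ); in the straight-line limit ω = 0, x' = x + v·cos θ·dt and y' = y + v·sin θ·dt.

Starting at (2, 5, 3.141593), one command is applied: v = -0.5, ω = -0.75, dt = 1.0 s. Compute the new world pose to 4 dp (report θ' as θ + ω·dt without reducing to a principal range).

(2.4544, 4.8211, 2.3916)

θ' = 3.1416 + -0.75·1.0 = 2.3916
R = v/ω = -0.5/-0.75 = 0.6667
x' = 2 + 0.6667·(sin 2.3916 − sin 3.1416) = 2.4544
y' = 5 − 0.6667·(cos 2.3916 − cos 3.1416) = 4.8211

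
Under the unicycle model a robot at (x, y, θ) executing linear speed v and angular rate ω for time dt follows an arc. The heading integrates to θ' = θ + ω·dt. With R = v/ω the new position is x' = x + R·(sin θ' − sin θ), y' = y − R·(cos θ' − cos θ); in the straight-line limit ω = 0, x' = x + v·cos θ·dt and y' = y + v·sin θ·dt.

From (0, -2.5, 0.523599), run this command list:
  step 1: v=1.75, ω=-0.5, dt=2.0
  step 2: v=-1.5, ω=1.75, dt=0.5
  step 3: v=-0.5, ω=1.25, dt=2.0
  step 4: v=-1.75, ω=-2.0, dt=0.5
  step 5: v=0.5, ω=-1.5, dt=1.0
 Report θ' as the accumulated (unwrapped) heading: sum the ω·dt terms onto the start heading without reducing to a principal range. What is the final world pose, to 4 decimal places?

(3.4924, -3.3025, 0.3986)

step 1: θ'=-0.4764 (R=-3.5000) → pose (3.3550, -2.4208, -0.4764)
step 2: θ'=0.3986 (R=-0.8571) → pose (2.6293, -2.3926, 0.3986)
step 3: θ'=2.8986 (R=-0.4000) → pose (2.6883, -3.1495, 2.8986)
step 4: θ'=1.8986 (R=0.8750) → pose (3.3062, -3.7170, 1.8986)
step 5: θ'=0.3986 (R=-0.3333) → pose (3.4924, -3.3025, 0.3986)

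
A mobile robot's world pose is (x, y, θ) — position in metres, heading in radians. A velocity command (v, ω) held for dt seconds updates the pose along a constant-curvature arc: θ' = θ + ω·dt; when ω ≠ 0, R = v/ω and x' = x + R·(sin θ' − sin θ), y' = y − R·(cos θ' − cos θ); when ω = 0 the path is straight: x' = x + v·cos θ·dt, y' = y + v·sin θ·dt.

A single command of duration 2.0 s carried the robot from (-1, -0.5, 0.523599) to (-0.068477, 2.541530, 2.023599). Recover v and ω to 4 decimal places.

Δθ = 2.023599 − 0.523599 = 1.500000
ω = Δθ/dt = 1.500000/2.0 = 0.7500
R = −Δy/(cos θ' − cos θ) = 2.3333
v = R·ω = 2.3333·0.7500 = 1.7500

v = 1.7500, ω = 0.7500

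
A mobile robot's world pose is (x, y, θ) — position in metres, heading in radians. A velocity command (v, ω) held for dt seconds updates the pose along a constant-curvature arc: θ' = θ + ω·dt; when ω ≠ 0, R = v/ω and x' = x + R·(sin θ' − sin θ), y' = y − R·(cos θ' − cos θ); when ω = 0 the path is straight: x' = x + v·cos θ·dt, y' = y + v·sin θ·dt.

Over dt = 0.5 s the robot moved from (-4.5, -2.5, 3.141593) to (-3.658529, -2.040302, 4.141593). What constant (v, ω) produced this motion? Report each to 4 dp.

v = -2.0000, ω = 2.0000

Δθ = 4.141593 − 3.141593 = 1.000000
ω = Δθ/dt = 1.000000/0.5 = 2.0000
R = Δx/(sin θ' − sin θ) = -1.0000
v = R·ω = -1.0000·2.0000 = -2.0000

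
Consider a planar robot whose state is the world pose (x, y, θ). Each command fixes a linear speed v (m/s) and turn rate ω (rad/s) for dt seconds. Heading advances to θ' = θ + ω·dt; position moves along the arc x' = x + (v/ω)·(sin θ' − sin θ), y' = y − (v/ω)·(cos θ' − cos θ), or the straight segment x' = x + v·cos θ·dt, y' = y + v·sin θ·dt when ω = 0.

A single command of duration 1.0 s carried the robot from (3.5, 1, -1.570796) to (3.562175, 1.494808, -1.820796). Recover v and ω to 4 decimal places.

Δθ = -1.820796 − -1.570796 = -0.250000
ω = Δθ/dt = -0.250000/1.0 = -0.2500
R = −Δy/(cos θ' − cos θ) = 2.0000
v = R·ω = 2.0000·-0.2500 = -0.5000

v = -0.5000, ω = -0.2500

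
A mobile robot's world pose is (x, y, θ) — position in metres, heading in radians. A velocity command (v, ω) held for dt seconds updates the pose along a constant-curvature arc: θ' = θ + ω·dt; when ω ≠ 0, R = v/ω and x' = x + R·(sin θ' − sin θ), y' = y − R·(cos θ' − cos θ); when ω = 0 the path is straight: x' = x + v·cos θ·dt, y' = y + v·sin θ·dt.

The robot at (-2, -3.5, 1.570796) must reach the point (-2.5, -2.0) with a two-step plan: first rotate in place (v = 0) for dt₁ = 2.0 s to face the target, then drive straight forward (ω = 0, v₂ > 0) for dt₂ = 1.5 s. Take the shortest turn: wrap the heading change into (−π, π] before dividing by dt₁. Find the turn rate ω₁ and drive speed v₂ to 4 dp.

heading to target = atan2(-2−-3.5, -2.5−-2) = 1.8925
Δθ = wrap(1.8925 − 1.5708) = 0.3218; ω₁ = Δθ/dt₁ = 0.1609
distance = √((-2.5−-2)² + (-2−-3.5)²) = 1.5811; v₂ = distance/dt₂ = 1.0541

ω₁ = 0.1609, v₂ = 1.0541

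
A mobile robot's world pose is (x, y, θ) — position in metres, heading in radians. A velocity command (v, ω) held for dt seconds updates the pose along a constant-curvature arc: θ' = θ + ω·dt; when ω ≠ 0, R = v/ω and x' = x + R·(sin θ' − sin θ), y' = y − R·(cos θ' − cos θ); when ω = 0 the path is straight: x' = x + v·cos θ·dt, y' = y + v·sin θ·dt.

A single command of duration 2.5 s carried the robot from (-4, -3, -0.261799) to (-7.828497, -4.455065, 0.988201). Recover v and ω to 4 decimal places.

Δθ = 0.988201 − -0.261799 = 1.250000
ω = Δθ/dt = 1.250000/2.5 = 0.5000
R = Δx/(sin θ' − sin θ) = -3.5000
v = R·ω = -3.5000·0.5000 = -1.7500

v = -1.7500, ω = 0.5000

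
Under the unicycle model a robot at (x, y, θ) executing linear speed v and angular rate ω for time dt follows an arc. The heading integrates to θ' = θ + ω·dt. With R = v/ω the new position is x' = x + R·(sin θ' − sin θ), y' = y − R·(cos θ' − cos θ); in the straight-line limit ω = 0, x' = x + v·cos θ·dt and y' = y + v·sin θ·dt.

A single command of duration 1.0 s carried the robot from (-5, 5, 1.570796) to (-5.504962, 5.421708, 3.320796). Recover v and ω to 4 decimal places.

Δθ = 3.320796 − 1.570796 = 1.750000
ω = Δθ/dt = 1.750000/1.0 = 1.7500
R = Δx/(sin θ' − sin θ) = 0.4286
v = R·ω = 0.4286·1.7500 = 0.7500

v = 0.7500, ω = 1.7500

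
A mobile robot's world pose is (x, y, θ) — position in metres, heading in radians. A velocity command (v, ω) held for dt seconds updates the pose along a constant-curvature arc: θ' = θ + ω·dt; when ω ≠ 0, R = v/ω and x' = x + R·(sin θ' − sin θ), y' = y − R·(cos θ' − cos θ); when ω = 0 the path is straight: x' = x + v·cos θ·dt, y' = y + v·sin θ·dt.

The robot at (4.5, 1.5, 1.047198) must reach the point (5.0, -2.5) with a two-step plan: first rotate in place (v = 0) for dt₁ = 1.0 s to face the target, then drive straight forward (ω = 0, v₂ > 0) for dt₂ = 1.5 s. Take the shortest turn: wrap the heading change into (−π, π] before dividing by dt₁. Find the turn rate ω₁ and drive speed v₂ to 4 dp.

ω₁ = -2.4936, v₂ = 2.6874

heading to target = atan2(-2.5−1.5, 5−4.5) = -1.4464
Δθ = wrap(-1.4464 − 1.0472) = -2.4936; ω₁ = Δθ/dt₁ = -2.4936
distance = √((5−4.5)² + (-2.5−1.5)²) = 4.0311; v₂ = distance/dt₂ = 2.6874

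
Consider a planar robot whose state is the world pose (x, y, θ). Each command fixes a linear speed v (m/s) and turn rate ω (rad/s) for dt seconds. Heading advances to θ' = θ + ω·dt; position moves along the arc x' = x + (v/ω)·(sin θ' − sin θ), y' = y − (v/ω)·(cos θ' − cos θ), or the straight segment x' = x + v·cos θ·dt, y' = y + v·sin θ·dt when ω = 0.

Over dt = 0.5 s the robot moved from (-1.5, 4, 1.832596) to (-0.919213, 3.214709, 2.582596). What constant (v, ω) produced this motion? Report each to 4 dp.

v = -2.0000, ω = 1.5000

Δθ = 2.582596 − 1.832596 = 0.750000
ω = Δθ/dt = 0.750000/0.5 = 1.5000
R = −Δy/(cos θ' − cos θ) = -1.3333
v = R·ω = -1.3333·1.5000 = -2.0000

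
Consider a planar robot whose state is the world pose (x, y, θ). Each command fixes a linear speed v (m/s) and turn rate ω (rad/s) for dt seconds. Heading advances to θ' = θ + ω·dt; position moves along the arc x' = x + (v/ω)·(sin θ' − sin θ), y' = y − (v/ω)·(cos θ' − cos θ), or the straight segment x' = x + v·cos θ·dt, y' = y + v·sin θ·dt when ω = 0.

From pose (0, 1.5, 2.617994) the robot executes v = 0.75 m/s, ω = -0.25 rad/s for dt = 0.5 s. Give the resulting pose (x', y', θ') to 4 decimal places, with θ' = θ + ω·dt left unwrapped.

θ' = 2.6180 + -0.25·0.5 = 2.4930
R = v/ω = 0.75/-0.25 = -3.0000
x' = 0 + -3.0000·(sin 2.4930 − sin 2.6180) = -0.3122
y' = 1.5 − -3.0000·(cos 2.4930 − cos 2.6180) = 1.7073

(-0.3122, 1.7073, 2.4930)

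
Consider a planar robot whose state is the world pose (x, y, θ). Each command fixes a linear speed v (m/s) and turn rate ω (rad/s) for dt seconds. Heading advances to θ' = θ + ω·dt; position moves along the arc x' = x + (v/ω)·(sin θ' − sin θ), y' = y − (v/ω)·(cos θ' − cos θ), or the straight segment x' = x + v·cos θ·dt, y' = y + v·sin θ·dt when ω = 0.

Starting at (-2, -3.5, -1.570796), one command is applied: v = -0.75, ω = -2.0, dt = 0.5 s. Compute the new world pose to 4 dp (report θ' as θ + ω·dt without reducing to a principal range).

θ' = -1.5708 + -2.0·0.5 = -2.5708
R = v/ω = -0.75/-2.0 = 0.3750
x' = -2 + 0.3750·(sin -2.5708 − sin -1.5708) = -1.8276
y' = -3.5 − 0.3750·(cos -2.5708 − cos -1.5708) = -3.1844

(-1.8276, -3.1844, -2.5708)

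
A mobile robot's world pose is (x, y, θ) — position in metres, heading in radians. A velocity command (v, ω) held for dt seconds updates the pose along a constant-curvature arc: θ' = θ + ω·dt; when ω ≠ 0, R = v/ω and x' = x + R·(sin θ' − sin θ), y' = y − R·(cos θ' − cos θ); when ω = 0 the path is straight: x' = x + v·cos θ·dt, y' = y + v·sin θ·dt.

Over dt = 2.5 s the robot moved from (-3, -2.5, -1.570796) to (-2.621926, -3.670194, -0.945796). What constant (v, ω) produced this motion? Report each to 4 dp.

v = 0.5000, ω = 0.2500

Δθ = -0.945796 − -1.570796 = 0.625000
ω = Δθ/dt = 0.625000/2.5 = 0.2500
R = −Δy/(cos θ' − cos θ) = 2.0000
v = R·ω = 2.0000·0.2500 = 0.5000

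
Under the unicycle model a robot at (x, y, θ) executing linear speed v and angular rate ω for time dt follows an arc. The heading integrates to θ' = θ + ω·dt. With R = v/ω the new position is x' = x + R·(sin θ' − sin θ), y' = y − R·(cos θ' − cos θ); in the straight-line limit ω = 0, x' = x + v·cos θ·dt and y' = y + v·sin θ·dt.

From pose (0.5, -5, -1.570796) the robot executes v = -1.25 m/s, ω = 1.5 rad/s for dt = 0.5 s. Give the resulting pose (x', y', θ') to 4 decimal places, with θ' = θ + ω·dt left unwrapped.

(0.2764, -4.4320, -0.8208)

θ' = -1.5708 + 1.5·0.5 = -0.8208
R = v/ω = -1.25/1.5 = -0.8333
x' = 0.5 + -0.8333·(sin -0.8208 − sin -1.5708) = 0.2764
y' = -5 − -0.8333·(cos -0.8208 − cos -1.5708) = -4.4320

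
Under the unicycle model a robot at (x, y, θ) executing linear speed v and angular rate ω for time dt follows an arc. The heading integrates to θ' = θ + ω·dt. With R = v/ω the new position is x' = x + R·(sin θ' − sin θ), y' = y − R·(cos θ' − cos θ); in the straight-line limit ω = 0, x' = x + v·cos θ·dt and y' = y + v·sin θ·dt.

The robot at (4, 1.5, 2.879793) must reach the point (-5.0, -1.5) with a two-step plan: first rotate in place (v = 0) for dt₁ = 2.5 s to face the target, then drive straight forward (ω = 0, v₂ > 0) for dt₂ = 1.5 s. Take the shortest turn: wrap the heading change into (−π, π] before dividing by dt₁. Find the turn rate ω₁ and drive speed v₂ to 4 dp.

heading to target = atan2(-1.5−1.5, -5−4) = -2.8198
Δθ = wrap(-2.8198 − 2.8798) = 0.5836; ω₁ = Δθ/dt₁ = 0.2334
distance = √((-5−4)² + (-1.5−1.5)²) = 9.4868; v₂ = distance/dt₂ = 6.3246

ω₁ = 0.2334, v₂ = 6.3246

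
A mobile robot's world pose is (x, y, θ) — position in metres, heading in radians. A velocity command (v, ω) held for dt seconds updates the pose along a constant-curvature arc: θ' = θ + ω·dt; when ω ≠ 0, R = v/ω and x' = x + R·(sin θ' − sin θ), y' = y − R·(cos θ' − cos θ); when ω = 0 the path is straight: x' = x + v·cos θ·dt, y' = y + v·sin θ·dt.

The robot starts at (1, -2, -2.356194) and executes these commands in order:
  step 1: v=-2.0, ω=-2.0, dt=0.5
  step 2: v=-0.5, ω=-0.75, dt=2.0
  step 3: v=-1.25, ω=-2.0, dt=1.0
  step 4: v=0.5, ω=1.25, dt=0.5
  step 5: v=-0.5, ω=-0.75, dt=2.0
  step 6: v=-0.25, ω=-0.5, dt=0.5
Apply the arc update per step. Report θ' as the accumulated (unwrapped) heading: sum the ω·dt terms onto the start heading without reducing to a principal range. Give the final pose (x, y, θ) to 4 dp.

step 1: θ'=-3.3562 (R=1.0000) → pose (1.9201, -1.7300, -3.3562)
step 2: θ'=-4.8562 (R=0.6667) → pose (2.4379, -2.4770, -4.8562)
step 3: θ'=-6.8562 (R=0.6250) → pose (1.4805, -2.9126, -6.8562)
step 4: θ'=-6.2312 (R=0.4000) → pose (1.7181, -2.9759, -6.2312)
step 5: θ'=-7.7312 (R=0.6667) → pose (1.0218, -2.3918, -7.7312)
step 6: θ'=-7.9812 (R=0.5000) → pose (1.0221, -2.2671, -7.9812)

(1.0221, -2.2671, -7.9812)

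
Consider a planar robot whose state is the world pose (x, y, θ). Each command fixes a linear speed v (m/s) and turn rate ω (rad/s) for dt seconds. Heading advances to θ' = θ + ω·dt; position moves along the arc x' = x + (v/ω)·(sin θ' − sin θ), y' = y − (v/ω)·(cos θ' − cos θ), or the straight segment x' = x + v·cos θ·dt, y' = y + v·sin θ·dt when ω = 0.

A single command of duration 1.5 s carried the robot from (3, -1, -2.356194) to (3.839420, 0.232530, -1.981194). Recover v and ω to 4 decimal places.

Δθ = -1.981194 − -2.356194 = 0.375000
ω = Δθ/dt = 0.375000/1.5 = 0.2500
R = −Δy/(cos θ' − cos θ) = -4.0000
v = R·ω = -4.0000·0.2500 = -1.0000

v = -1.0000, ω = 0.2500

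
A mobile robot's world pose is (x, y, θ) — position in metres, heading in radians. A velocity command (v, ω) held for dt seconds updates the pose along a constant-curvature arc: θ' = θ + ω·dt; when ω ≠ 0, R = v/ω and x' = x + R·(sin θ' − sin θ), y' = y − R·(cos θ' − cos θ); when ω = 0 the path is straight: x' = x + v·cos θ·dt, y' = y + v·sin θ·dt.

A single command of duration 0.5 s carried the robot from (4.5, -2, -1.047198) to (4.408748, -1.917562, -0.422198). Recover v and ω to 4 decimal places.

Δθ = -0.422198 − -1.047198 = 0.625000
ω = Δθ/dt = 0.625000/0.5 = 1.2500
R = Δx/(sin θ' − sin θ) = -0.2000
v = R·ω = -0.2000·1.2500 = -0.2500

v = -0.2500, ω = 1.2500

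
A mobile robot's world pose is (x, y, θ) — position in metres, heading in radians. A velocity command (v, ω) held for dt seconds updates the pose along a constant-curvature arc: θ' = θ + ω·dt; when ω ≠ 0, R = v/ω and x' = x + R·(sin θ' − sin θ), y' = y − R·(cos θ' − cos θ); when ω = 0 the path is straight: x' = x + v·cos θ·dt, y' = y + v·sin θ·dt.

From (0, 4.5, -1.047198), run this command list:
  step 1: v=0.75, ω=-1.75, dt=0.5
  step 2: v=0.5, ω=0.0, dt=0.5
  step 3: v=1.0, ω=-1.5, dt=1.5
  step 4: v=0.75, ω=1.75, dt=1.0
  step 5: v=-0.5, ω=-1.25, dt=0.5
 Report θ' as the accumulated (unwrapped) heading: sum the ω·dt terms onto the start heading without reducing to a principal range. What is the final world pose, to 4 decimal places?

(-1.6766, 3.9894, -3.0472)

step 1: θ'=-1.9222 (R=-0.4286) → pose (0.0312, 4.1382, -1.9222)
step 2: θ'=-1.9222 (straight) → pose (-0.0548, 3.9035, -1.9222)
step 3: θ'=-4.1722 (R=-0.6667) → pose (-1.2525, 3.7901, -4.1722)
step 4: θ'=-2.4222 (R=0.4286) → pose (-1.9024, 3.8920, -2.4222)
step 5: θ'=-3.0472 (R=0.4000) → pose (-1.6766, 3.9894, -3.0472)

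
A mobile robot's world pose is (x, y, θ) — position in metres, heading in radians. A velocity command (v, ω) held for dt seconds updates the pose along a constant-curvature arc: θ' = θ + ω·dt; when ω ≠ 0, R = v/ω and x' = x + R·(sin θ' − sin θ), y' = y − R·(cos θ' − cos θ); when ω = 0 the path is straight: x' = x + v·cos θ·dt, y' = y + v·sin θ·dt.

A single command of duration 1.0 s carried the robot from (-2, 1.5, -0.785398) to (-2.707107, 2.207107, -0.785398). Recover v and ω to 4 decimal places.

Δθ = -0.785398 − -0.785398 = 0.000000
ω = Δθ/dt = 0.000000/1.0 = 0.0000
ω = 0 → v = (Δx·cos θ + Δy·sin θ)/dt = -1.0000

v = -1.0000, ω = 0.0000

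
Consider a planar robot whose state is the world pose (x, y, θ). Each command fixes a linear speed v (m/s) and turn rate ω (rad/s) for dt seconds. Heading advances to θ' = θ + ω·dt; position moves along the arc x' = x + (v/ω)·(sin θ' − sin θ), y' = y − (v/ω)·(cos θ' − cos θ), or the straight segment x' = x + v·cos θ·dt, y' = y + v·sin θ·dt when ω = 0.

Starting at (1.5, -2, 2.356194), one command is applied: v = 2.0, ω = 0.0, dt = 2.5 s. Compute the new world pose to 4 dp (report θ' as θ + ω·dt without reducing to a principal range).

(-2.0355, 1.5355, 2.3562)

θ' = 2.3562 + 0.0·2.5 = 2.3562
ω = 0 → straight: x' = 1.5 + 2.0·cos(2.3562)·2.5 = -2.0355
y' = -2 + 2.0·sin(2.3562)·2.5 = 1.5355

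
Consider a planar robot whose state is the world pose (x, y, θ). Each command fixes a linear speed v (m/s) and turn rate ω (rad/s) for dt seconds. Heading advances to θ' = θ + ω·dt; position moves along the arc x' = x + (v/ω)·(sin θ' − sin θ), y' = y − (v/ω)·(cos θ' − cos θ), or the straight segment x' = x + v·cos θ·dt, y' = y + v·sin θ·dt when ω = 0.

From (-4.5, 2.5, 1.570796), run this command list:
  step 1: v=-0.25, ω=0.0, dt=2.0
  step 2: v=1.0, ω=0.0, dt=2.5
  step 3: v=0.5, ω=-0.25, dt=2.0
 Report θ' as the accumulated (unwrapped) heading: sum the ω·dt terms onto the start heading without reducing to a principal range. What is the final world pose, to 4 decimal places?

(-4.2552, 5.4589, 1.0708)

step 1: θ'=1.5708 (straight) → pose (-4.5000, 2.0000, 1.5708)
step 2: θ'=1.5708 (straight) → pose (-4.5000, 4.5000, 1.5708)
step 3: θ'=1.0708 (R=-2.0000) → pose (-4.2552, 5.4589, 1.0708)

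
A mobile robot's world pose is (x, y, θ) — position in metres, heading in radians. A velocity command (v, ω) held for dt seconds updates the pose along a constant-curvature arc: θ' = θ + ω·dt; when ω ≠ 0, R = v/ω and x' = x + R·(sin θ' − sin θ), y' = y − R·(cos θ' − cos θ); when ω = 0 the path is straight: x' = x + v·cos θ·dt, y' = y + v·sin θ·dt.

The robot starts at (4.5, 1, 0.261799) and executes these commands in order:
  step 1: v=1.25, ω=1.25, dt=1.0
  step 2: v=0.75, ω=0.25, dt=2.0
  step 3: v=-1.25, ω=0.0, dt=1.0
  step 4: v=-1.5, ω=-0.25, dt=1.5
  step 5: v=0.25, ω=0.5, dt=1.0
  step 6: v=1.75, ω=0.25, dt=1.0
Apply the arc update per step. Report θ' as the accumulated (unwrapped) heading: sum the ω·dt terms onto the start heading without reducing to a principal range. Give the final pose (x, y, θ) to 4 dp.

(4.8629, 1.6488, 2.3868)

step 1: θ'=1.5118 (R=1.0000) → pose (5.2394, 1.9070, 1.5118)
step 2: θ'=2.0118 (R=3.0000) → pose (4.9576, 3.3644, 2.0118)
step 3: θ'=2.0118 (straight) → pose (5.4912, 2.2340, 2.0118)
step 4: θ'=1.6368 (R=6.0000) → pose (6.0522, 0.0686, 1.6368)
step 5: θ'=2.1368 (R=0.5000) → pose (5.9753, 0.3038, 2.1368)
step 6: θ'=2.3868 (R=7.0000) → pose (4.8629, 1.6488, 2.3868)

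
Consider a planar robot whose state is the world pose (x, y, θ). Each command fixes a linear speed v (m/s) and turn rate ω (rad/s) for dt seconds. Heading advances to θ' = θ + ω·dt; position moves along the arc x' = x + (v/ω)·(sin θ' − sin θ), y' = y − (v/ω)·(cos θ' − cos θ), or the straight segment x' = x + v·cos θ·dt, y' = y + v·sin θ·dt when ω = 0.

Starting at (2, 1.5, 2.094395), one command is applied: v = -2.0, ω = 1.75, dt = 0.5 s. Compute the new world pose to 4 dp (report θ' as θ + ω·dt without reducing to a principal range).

(2.7939, 0.9455, 2.9694)

θ' = 2.0944 + 1.75·0.5 = 2.9694
R = v/ω = -2.0/1.75 = -1.1429
x' = 2 + -1.1429·(sin 2.9694 − sin 2.0944) = 2.7939
y' = 1.5 − -1.1429·(cos 2.9694 − cos 2.0944) = 0.9455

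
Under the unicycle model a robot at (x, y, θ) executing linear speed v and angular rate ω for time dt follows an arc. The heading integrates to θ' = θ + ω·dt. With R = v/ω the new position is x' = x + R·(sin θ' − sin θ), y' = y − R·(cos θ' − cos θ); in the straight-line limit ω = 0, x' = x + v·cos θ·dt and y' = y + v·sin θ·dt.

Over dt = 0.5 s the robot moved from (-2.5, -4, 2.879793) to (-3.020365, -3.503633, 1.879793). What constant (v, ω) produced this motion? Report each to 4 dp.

v = 1.5000, ω = -2.0000

Δθ = 1.879793 − 2.879793 = -1.000000
ω = Δθ/dt = -1.000000/0.5 = -2.0000
R = Δx/(sin θ' − sin θ) = -0.7500
v = R·ω = -0.7500·-2.0000 = 1.5000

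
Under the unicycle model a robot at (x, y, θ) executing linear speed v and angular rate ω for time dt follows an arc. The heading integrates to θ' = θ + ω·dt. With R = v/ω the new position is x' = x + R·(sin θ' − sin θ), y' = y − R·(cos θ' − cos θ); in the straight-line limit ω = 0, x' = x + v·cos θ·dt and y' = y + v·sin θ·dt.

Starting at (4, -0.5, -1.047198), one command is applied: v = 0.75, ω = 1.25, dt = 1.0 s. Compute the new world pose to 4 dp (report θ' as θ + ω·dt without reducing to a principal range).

(4.6405, -0.7877, 0.2028)

θ' = -1.0472 + 1.25·1.0 = 0.2028
R = v/ω = 0.75/1.25 = 0.6000
x' = 4 + 0.6000·(sin 0.2028 − sin -1.0472) = 4.6405
y' = -0.5 − 0.6000·(cos 0.2028 − cos -1.0472) = -0.7877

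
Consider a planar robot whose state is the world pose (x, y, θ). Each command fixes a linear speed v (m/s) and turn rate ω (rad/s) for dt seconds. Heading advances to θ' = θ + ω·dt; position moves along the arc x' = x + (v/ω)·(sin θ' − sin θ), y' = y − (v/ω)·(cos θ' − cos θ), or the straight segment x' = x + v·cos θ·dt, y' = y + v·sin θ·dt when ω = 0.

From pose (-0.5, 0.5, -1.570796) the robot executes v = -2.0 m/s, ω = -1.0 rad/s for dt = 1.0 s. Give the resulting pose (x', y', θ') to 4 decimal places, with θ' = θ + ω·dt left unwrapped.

θ' = -1.5708 + -1.0·1.0 = -2.5708
R = v/ω = -2.0/-1.0 = 2.0000
x' = -0.5 + 2.0000·(sin -2.5708 − sin -1.5708) = 0.4194
y' = 0.5 − 2.0000·(cos -2.5708 − cos -1.5708) = 2.1829

(0.4194, 2.1829, -2.5708)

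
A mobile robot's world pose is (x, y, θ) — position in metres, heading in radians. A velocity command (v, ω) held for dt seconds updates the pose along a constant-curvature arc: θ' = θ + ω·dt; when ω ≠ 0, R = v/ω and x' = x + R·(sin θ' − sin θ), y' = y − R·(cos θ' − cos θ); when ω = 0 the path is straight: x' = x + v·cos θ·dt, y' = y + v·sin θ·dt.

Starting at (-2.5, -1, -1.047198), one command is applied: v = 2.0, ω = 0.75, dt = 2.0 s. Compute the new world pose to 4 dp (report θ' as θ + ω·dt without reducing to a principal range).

(0.9760, -2.0646, 0.4528)

θ' = -1.0472 + 0.75·2.0 = 0.4528
R = v/ω = 2.0/0.75 = 2.6667
x' = -2.5 + 2.6667·(sin 0.4528 − sin -1.0472) = 0.9760
y' = -1 − 2.6667·(cos 0.4528 − cos -1.0472) = -2.0646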